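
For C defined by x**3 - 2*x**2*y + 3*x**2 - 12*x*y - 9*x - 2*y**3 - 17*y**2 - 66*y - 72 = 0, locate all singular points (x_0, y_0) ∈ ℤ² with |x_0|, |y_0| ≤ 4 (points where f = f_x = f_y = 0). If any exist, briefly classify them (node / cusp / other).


Singular points: {(-3, -3)}; classification: cusp.

Compute partial derivatives:
  f_x = 3*x**2 - 4*x*y + 6*x - 12*y - 9.
  f_y = -2*x**2 - 12*x - 6*y**2 - 34*y - 66.
Scan x_0 ∈ {−4, ..., 4}. For each x_0, f_y(x_0, y) is a polynomial in y; find its integer roots y ∈ {−4, ..., 4}, then test f_x and f at those candidates.
  x = -4: f_y(-4, y) = -6*y**2 - 34*y - 50; no integer root y with |y| ≤ 4.
  x = -3: f_y(-3, y) = -6*y**2 - 34*y - 48; vanishes at y ∈ {-3}. (-3, -3): f_x = 0, f = 0 — SINGULAR.
  x = -2: f_y(-2, y) = -6*y**2 - 34*y - 50; no integer root y with |y| ≤ 4.
  x = -1: f_y(-1, y) = -6*y**2 - 34*y - 56; no integer root y with |y| ≤ 4.
  x = 0: f_y(0, y) = -6*y**2 - 34*y - 66; no integer root y with |y| ≤ 4.
  x = 1: f_y(1, y) = -6*y**2 - 34*y - 80; no integer root y with |y| ≤ 4.
  x = 2: f_y(2, y) = -6*y**2 - 34*y - 98; no integer root y with |y| ≤ 4.
  x = 3: f_y(3, y) = -6*y**2 - 34*y - 120; no integer root y with |y| ≤ 4.
  x = 4: f_y(4, y) = -6*y**2 - 34*y - 146; no integer root y with |y| ≤ 4.
Only singular point on the grid: (-3, -3).
Classify: substitute x = -3 + u, y = -3 + v and expand: f = u**3 - 2*u**2*v - 2*v**3 + v**2.
No constant or linear terms (consistent with a singular point). Quadratic part: v**2. Cubic part: u**3 - 2*u**2*v - 2*v**3.
The quadratic part v**2 is a perfect square, so there is a single (double) tangent line v = 0, i.e. y = -3. Restricting the cubic part to that line (v = 0) leaves u**3 ≠ 0, so f is not divisible by v and the branch is v² ≈ -u**3 to lowest order — this is a cusp.
Classification: cusp.


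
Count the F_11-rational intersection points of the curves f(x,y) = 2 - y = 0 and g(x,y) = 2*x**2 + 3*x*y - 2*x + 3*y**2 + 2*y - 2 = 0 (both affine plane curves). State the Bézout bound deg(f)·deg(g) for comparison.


Common zeros: {(3, 2), (6, 2)}; count = 2; Bézout bound = 2.

deg(f) = 1, deg(g) = 2, so Bézout bound = 2.
Scan x ∈ F_11. For each x, list the y ∈ F_11 with f(x, y) ≡ 0 and those with g(x, y) ≡ 0 (mod 11); the common zeros in that column are the intersection.
  x = 0: f ≡ 0 at y ∈ {2}; g ≡ 0 at y ∈ ∅; common: ∅.
  x = 1: f ≡ 0 at y ∈ {2}; g ≡ 0 at y ∈ {4, 9}; common: ∅.
  x = 2: f ≡ 0 at y ∈ {2}; g ≡ 0 at y ∈ ∅; common: ∅.
  x = 3: f ≡ 0 at y ∈ {2}; g ≡ 0 at y ∈ {2, 9}; common: {2}.
  x = 4: f ≡ 0 at y ∈ {2}; g ≡ 0 at y ∈ {0, 10}; common: ∅.
  x = 5: f ≡ 0 at y ∈ {2}; g ≡ 0 at y ∈ {4, 5}; common: ∅.
  x = 6: f ≡ 0 at y ∈ {2}; g ≡ 0 at y ∈ {2, 6}; common: {2}.
  x = 7: f ≡ 0 at y ∈ {2}; g ≡ 0 at y ∈ ∅; common: ∅.
  x = 8: f ≡ 0 at y ∈ {2}; g ≡ 0 at y ∈ {0, 6}; common: ∅.
  x = 9: f ≡ 0 at y ∈ {2}; g ≡ 0 at y ∈ ∅; common: ∅.
  x = 10: f ≡ 0 at y ∈ {2}; g ≡ 0 at y ∈ ∅; common: ∅.
Collecting: common zeros = {(3, 2), (6, 2)}, so the count is 2.
Comparison with the Bézout bound: 2 ≤ 2 = deg(f)·deg(g), as expected for curves with no common component (the bound is attained).


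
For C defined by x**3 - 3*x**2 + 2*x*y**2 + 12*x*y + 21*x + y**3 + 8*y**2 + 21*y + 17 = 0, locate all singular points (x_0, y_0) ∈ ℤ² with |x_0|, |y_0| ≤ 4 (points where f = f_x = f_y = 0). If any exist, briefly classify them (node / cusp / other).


Singular points: {(1, -3)}; classification: cusp.

Compute partial derivatives:
  f_x = 3*x**2 - 6*x + 2*y**2 + 12*y + 21.
  f_y = 4*x*y + 12*x + 3*y**2 + 16*y + 21.
Scan x_0 ∈ {−4, ..., 4}. For each x_0, f_y(x_0, y) is a polynomial in y; find its integer roots y ∈ {−4, ..., 4}, then test f_x and f at those candidates.
  x = -4: f_y(-4, y) = 3*y**2 - 27; vanishes at y ∈ {-3, 3}. (-4, -3): f_x = 75 ≠ 0; (-4, 3): f_x = 147 ≠ 0.
  x = -3: f_y(-3, y) = 3*y**2 + 4*y - 15; vanishes at y ∈ {-3}. (-3, -3): f_x = 48 ≠ 0.
  x = -2: f_y(-2, y) = 3*y**2 + 8*y - 3; vanishes at y ∈ {-3}. (-2, -3): f_x = 27 ≠ 0.
  x = -1: f_y(-1, y) = 3*y**2 + 12*y + 9; vanishes at y ∈ {-3, -1}. (-1, -3): f_x = 12 ≠ 0; (-1, -1): f_x = 20 ≠ 0.
  x = 0: f_y(0, y) = 3*y**2 + 16*y + 21; vanishes at y ∈ {-3}. (0, -3): f_x = 3 ≠ 0.
  x = 1: f_y(1, y) = 3*y**2 + 20*y + 33; vanishes at y ∈ {-3}. (1, -3): f_x = 0, f = 0 — SINGULAR.
  x = 2: f_y(2, y) = 3*y**2 + 24*y + 45; vanishes at y ∈ {-3}. (2, -3): f_x = 3 ≠ 0.
  x = 3: f_y(3, y) = 3*y**2 + 28*y + 57; vanishes at y ∈ {-3}. (3, -3): f_x = 12 ≠ 0.
  x = 4: f_y(4, y) = 3*y**2 + 32*y + 69; vanishes at y ∈ {-3}. (4, -3): f_x = 27 ≠ 0.
Only singular point on the grid: (1, -3).
Classify: substitute x = 1 + u, y = -3 + v and expand: f = u**3 + 2*u*v**2 + v**3 + v**2.
No constant or linear terms (consistent with a singular point). Quadratic part: v**2. Cubic part: u**3 + 2*u*v**2 + v**3.
The quadratic part v**2 is a perfect square, so there is a single (double) tangent line v = 0, i.e. y = -3. Restricting the cubic part to that line (v = 0) leaves u**3 ≠ 0, so f is not divisible by v and the branch is v² ≈ -u**3 to lowest order — this is a cusp.
Classification: cusp.


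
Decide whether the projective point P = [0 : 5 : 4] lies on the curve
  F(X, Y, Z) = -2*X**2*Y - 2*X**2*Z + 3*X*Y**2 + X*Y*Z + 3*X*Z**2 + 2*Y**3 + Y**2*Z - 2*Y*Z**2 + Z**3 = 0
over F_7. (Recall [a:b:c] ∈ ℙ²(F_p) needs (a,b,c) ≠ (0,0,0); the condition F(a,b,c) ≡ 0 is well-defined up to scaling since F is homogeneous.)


F(0,5,4) ≡ 2 (mod 7); P is NOT on the curve.

Evaluate F(0, 5, 4) term-by-term (mod 7).
  -2*X**2*Y ↦ -2·0·5·1 = 0
  -2*X**2*Z ↦ -2·0·1·4 = 0
  3*X*Y**2 ↦ 3·0·25·1 = 0
  X*Y*Z ↦ 1·0·5·4 = 0
  3*X*Z**2 ↦ 3·0·1·16 = 0
  2*Y**3 ↦ 2·1·125·1 = 250
  Y**2*Z ↦ 1·1·25·4 = 100
  -2*Y*Z**2 ↦ -2·1·5·16 = -160
  Z**3 ↦ 1·1·1·64 = 64
Sum: F(0, 5, 4) = (0) + (0) + (0) + (0) + (0) + (250) + (100) + (-160) + (64) = 254.
Reducing mod 7: 254 ≡ 2 (mod 7).
Since F(a, b, c) ≡ 2 ≠ 0 (mod 7), P does NOT lie on the curve.


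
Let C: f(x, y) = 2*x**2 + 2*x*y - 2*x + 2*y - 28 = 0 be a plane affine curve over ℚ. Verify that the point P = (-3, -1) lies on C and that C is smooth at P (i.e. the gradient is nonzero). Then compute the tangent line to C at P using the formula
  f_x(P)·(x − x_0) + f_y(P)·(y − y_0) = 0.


Tangent line at P: -16*x - 4*y - 52 = 0.

Step 1: f(-3, -1) = 0, so P lies on C.
Step 2: partial derivatives
  f_x(x, y) = 4*x + 2*y - 2, f_y(x, y) = 2*x + 2.
  f_x(P) = -16, f_y(P) = -4 (gradient nonzero, so P is smooth).
Step 3: tangent line at P: -16·(x − -3) + -4·(y − -1) = 0.
Expanding: -16*x - 4*y - 52 = 0.


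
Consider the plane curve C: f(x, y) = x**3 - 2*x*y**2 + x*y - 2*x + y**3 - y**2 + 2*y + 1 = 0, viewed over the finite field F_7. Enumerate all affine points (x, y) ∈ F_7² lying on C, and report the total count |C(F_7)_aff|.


Affine F_7-points: {(1, 0), (1, 4), (1, 6), (3, 1), (4, 3)}; count = 5.

For each of the 49 pairs (x, y) ∈ F_7², evaluate f(x, y) mod 7. Record the zeros.
  x = 0: [0↦1, 1↦3, 2↦2, 3↦4, 4↦1, 5↦6, 6↦4]  zeros at y ∈ ∅
  x = 1: [0↦0, 1↦1, 2↦2, 3↦2, 4↦0, 5↦2, 6↦0]  zeros at y ∈ {0, 4, 6}
  x = 2: [0↦5, 1↦5, 2↦1, 3↦6, 4↦5, 5↦4, 6↦2]  zeros at y ∈ ∅
  x = 3: [0↦1, 1↦0, 2↦5, 3↦1, 4↦1, 5↦4, 6↦2]  zeros at y ∈ {1}
  x = 4: [0↦1, 1↦6, 2↦6, 3↦0, 4↦1, 5↦1, 6↦6]  zeros at y ∈ {3}
  x = 5: [0↦4, 1↦1, 2↦3, 3↦2, 4↦4, 5↦1, 6↦6]  zeros at y ∈ ∅
  x = 6: [0↦2, 1↦5, 2↦2, 3↦6, 4↦2, 5↦3, 6↦1]  zeros at y ∈ ∅
Collecting zeros: affine points = {(1, 0), (1, 4), (1, 6), (3, 1), (4, 3)}.
Total count |C(F_7)_aff| = 5.


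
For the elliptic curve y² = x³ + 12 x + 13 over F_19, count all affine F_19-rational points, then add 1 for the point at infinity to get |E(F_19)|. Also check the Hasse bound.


Affine points = {(1, 8), (1, 11), (2, 8), (2, 11), (3, 0), (4, 7), (4, 12), (6, 4), (6, 15), (12, 2), (12, 17), (16, 8), (16, 11), (17, 0), (18, 0)}; affine count = 15; |E(F_19)| = 16.

Discriminant check: Δ ∝ 4a³ + 27b² = 4·12³ + 27·13² = 4·1728 + 27·169 ≡ 18 (mod 19). Nonzero ⇒ E is nonsingular.
For each x ∈ F_19, compute rhs = x³ + 12·x + 13 mod 19, then count y ∈ F_19 with y² ≡ rhs.
  x = 0: rhs = 13, matching y values: none (0 points).
  x = 1: rhs = 7, matching y values: 8, 11 (2 points).
  x = 2: rhs = 7, matching y values: 8, 11 (2 points).
  x = 3: rhs = 0, matching y values: 0 (1 points).
  x = 4: rhs = 11, matching y values: 7, 12 (2 points).
  x = 5: rhs = 8, matching y values: none (0 points).
  x = 6: rhs = 16, matching y values: 4, 15 (2 points).
  x = 7: rhs = 3, matching y values: none (0 points).
  x = 8: rhs = 13, matching y values: none (0 points).
  x = 9: rhs = 14, matching y values: none (0 points).
  x = 10: rhs = 12, matching y values: none (0 points).
  x = 11: rhs = 13, matching y values: none (0 points).
  x = 12: rhs = 4, matching y values: 2, 17 (2 points).
  x = 13: rhs = 10, matching y values: none (0 points).
  x = 14: rhs = 18, matching y values: none (0 points).
  x = 15: rhs = 15, matching y values: none (0 points).
  x = 16: rhs = 7, matching y values: 8, 11 (2 points).
  x = 17: rhs = 0, matching y values: 0 (1 points).
  x = 18: rhs = 0, matching y values: 0 (1 points).
Total affine count: 15.
Full point count |E(F_19)| = 15 + 1 = 16.
Hasse bound: |16 − (19+1)| = |-4| = 4 ≤ 2√19 ≈ 8.7178 ✓.


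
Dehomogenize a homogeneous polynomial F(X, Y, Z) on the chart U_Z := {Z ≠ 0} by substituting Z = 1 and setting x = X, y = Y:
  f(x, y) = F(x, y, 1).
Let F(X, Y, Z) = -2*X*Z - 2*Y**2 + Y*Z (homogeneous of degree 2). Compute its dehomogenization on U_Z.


f(x, y) = -2*x - 2*y**2 + y

On U_Z we set Z = 1. Each monomial c·X^i·Y^j·Z^k in F becomes c·x^i·y^j·1^k = c·x^i·y^j.
Substituting Z = 1: F(X, Y, 1) = -2*x - 2*y**2 + y.
Note: deg(f) ≤ deg(F) = 2; strict inequality happens when F is divisible by Z (lost terms).


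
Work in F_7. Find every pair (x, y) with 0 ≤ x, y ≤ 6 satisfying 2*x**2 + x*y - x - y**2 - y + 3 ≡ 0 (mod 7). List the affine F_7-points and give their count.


Affine F_7-points: {(1, 2), (1, 5), (2, 2), (2, 6), (4, 5), (6, 6)}; count = 6.

For each of the 49 pairs (x, y) ∈ F_7², evaluate f(x, y) mod 7. Record the zeros.
  x = 0: [0↦3, 1↦1, 2↦4, 3↦5, 4↦4, 5↦1, 6↦3]  zeros at y ∈ ∅
  x = 1: [0↦4, 1↦3, 2↦0, 3↦2, 4↦2, 5↦0, 6↦3]  zeros at y ∈ {2, 5}
  x = 2: [0↦2, 1↦2, 2↦0, 3↦3, 4↦4, 5↦3, 6↦0]  zeros at y ∈ {2, 6}
  x = 3: [0↦4, 1↦5, 2↦4, 3↦1, 4↦3, 5↦3, 6↦1]  zeros at y ∈ ∅
  x = 4: [0↦3, 1↦5, 2↦5, 3↦3, 4↦6, 5↦0, 6↦6]  zeros at y ∈ {5}
  x = 5: [0↦6, 1↦2, 2↦3, 3↦2, 4↦6, 5↦1, 6↦1]  zeros at y ∈ ∅
  x = 6: [0↦6, 1↦3, 2↦5, 3↦5, 4↦3, 5↦6, 6↦0]  zeros at y ∈ {6}
Collecting zeros: affine points = {(1, 2), (1, 5), (2, 2), (2, 6), (4, 5), (6, 6)}.
Total count |C(F_7)_aff| = 6.


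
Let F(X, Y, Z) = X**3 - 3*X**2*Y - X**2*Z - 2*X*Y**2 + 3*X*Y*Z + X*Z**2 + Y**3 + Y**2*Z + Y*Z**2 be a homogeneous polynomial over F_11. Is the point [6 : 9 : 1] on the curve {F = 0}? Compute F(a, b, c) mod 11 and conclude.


F(6,9,1) ≡ 4 (mod 11); P is NOT on the curve.

Evaluate F(6, 9, 1) term-by-term (mod 11).
  X**3 ↦ 1·216·1·1 = 216
  -3*X**2*Y ↦ -3·36·9·1 = -972
  -X**2*Z ↦ -1·36·1·1 = -36
  -2*X*Y**2 ↦ -2·6·81·1 = -972
  3*X*Y*Z ↦ 3·6·9·1 = 162
  X*Z**2 ↦ 1·6·1·1 = 6
  Y**3 ↦ 1·1·729·1 = 729
  Y**2*Z ↦ 1·1·81·1 = 81
  Y*Z**2 ↦ 1·1·9·1 = 9
Sum: F(6, 9, 1) = (216) + (-972) + (-36) + (-972) + (162) + (6) + (729) + (81) + (9) = -777.
Reducing mod 11: -777 ≡ 4 (mod 11).
Since F(a, b, c) ≡ 4 ≠ 0 (mod 11), P does NOT lie on the curve.


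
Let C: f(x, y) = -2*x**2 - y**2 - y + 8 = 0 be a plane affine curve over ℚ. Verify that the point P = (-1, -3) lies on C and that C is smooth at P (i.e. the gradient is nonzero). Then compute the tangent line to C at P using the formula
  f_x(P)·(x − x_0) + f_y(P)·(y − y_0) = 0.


Tangent line at P: 4*x + 5*y + 19 = 0.

Step 1: f(-1, -3) = 0, so P lies on C.
Step 2: partial derivatives
  f_x(x, y) = -4*x, f_y(x, y) = -2*y - 1.
  f_x(P) = 4, f_y(P) = 5 (gradient nonzero, so P is smooth).
Step 3: tangent line at P: 4·(x − -1) + 5·(y − -3) = 0.
Expanding: 4*x + 5*y + 19 = 0.


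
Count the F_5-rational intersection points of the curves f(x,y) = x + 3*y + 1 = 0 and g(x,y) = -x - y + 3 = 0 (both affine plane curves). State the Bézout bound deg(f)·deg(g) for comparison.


Common zeros: {(0, 3)}; count = 1; Bézout bound = 1.

deg(f) = 1, deg(g) = 1, so Bézout bound = 1.
Scan x ∈ F_5. For each x, list the y ∈ F_5 with f(x, y) ≡ 0 and those with g(x, y) ≡ 0 (mod 5); the common zeros in that column are the intersection.
  x = 0: f ≡ 0 at y ∈ {3}; g ≡ 0 at y ∈ {3}; common: {3}.
  x = 1: f ≡ 0 at y ∈ {1}; g ≡ 0 at y ∈ {2}; common: ∅.
  x = 2: f ≡ 0 at y ∈ {4}; g ≡ 0 at y ∈ {1}; common: ∅.
  x = 3: f ≡ 0 at y ∈ {2}; g ≡ 0 at y ∈ {0}; common: ∅.
  x = 4: f ≡ 0 at y ∈ {0}; g ≡ 0 at y ∈ {4}; common: ∅.
Collecting: common zeros = {(0, 3)}, so the count is 1.
Comparison with the Bézout bound: 1 ≤ 1 = deg(f)·deg(g), as expected for curves with no common component (the bound is attained).


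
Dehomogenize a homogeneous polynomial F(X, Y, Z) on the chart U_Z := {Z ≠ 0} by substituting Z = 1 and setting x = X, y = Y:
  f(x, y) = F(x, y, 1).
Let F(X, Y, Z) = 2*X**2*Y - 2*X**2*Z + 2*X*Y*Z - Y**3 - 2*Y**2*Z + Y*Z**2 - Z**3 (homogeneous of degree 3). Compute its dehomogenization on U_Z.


f(x, y) = 2*x**2*y - 2*x**2 + 2*x*y - y**3 - 2*y**2 + y - 1

On U_Z we set Z = 1. Each monomial c·X^i·Y^j·Z^k in F becomes c·x^i·y^j·1^k = c·x^i·y^j.
Substituting Z = 1: F(X, Y, 1) = 2*x**2*y - 2*x**2 + 2*x*y - y**3 - 2*y**2 + y - 1.
Note: deg(f) ≤ deg(F) = 3; strict inequality happens when F is divisible by Z (lost terms).


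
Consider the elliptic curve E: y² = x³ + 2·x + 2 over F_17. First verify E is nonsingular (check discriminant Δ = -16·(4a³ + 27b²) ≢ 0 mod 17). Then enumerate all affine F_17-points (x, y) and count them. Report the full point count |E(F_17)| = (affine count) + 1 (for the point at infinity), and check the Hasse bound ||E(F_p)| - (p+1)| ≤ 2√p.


Affine points = {(0, 6), (0, 11), (3, 1), (3, 16), (5, 1), (5, 16), (6, 3), (6, 14), (7, 6), (7, 11), (9, 1), (9, 16), (10, 6), (10, 11), (13, 7), (13, 10), (16, 4), (16, 13)}; affine count = 18; |E(F_17)| = 19.

Discriminant check: Δ ∝ 4a³ + 27b² = 4·2³ + 27·2² = 4·8 + 27·4 ≡ 4 (mod 17). Nonzero ⇒ E is nonsingular.
For each x ∈ F_17, compute rhs = x³ + 2·x + 2 mod 17, then count y ∈ F_17 with y² ≡ rhs.
  x = 0: rhs = 2, matching y values: 6, 11 (2 points).
  x = 1: rhs = 5, matching y values: none (0 points).
  x = 2: rhs = 14, matching y values: none (0 points).
  x = 3: rhs = 1, matching y values: 1, 16 (2 points).
  x = 4: rhs = 6, matching y values: none (0 points).
  x = 5: rhs = 1, matching y values: 1, 16 (2 points).
  x = 6: rhs = 9, matching y values: 3, 14 (2 points).
  x = 7: rhs = 2, matching y values: 6, 11 (2 points).
  x = 8: rhs = 3, matching y values: none (0 points).
  x = 9: rhs = 1, matching y values: 1, 16 (2 points).
  x = 10: rhs = 2, matching y values: 6, 11 (2 points).
  x = 11: rhs = 12, matching y values: none (0 points).
  x = 12: rhs = 3, matching y values: none (0 points).
  x = 13: rhs = 15, matching y values: 7, 10 (2 points).
  x = 14: rhs = 3, matching y values: none (0 points).
  x = 15: rhs = 7, matching y values: none (0 points).
  x = 16: rhs = 16, matching y values: 4, 13 (2 points).
Total affine count: 18.
Full point count |E(F_17)| = 18 + 1 = 19.
Hasse bound: |19 − (17+1)| = |1| = 1 ≤ 2√17 ≈ 8.2462 ✓.


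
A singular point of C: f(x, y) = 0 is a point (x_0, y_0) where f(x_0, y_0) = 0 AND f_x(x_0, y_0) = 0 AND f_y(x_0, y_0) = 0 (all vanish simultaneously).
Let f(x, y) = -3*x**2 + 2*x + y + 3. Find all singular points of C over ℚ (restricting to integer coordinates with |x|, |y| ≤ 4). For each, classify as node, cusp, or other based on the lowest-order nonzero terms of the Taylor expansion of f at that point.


No singular points in the scanned grid; C is smooth there.

Compute partial derivatives:
  f_x = 2 - 6*x.
  f_y = 1.
f_y = 1 is a nonzero constant, so f_y never vanishes: no point (x, y) can satisfy f = f_x = f_y = 0. In particular no (x, y) ∈ {−4, ..., 4}² is singular; the curve is smooth.


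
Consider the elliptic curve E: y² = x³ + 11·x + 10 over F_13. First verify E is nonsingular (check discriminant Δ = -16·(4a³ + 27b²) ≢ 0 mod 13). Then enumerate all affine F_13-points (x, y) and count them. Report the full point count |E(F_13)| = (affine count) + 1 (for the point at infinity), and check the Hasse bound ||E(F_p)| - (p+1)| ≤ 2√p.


Affine points = {(0, 6), (0, 7), (1, 3), (1, 10), (2, 1), (2, 12), (4, 1), (4, 12), (7, 1), (7, 12), (8, 5), (8, 8)}; affine count = 12; |E(F_13)| = 13.

Discriminant check: Δ ∝ 4a³ + 27b² = 4·11³ + 27·10² = 4·1331 + 27·100 ≡ 3 (mod 13). Nonzero ⇒ E is nonsingular.
For each x ∈ F_13, compute rhs = x³ + 11·x + 10 mod 13, then count y ∈ F_13 with y² ≡ rhs.
  x = 0: rhs = 10, matching y values: 6, 7 (2 points).
  x = 1: rhs = 9, matching y values: 3, 10 (2 points).
  x = 2: rhs = 1, matching y values: 1, 12 (2 points).
  x = 3: rhs = 5, matching y values: none (0 points).
  x = 4: rhs = 1, matching y values: 1, 12 (2 points).
  x = 5: rhs = 8, matching y values: none (0 points).
  x = 6: rhs = 6, matching y values: none (0 points).
  x = 7: rhs = 1, matching y values: 1, 12 (2 points).
  x = 8: rhs = 12, matching y values: 5, 8 (2 points).
  x = 9: rhs = 6, matching y values: none (0 points).
  x = 10: rhs = 2, matching y values: none (0 points).
  x = 11: rhs = 6, matching y values: none (0 points).
  x = 12: rhs = 11, matching y values: none (0 points).
Total affine count: 12.
Full point count |E(F_13)| = 12 + 1 = 13.
Hasse bound: |13 − (13+1)| = |-1| = 1 ≤ 2√13 ≈ 7.2111 ✓.


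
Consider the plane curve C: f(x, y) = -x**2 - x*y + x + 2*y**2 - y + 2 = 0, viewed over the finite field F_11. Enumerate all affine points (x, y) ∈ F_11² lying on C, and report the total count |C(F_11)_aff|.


Affine F_11-points: {(2, 0), (2, 7), (3, 6), (3, 7), (5, 1), (5, 2), (6, 1), (6, 8), (9, 8), (10, 0)}; count = 10.

For each of the 121 pairs (x, y) ∈ F_11², evaluate f(x, y) mod 11. Record the zeros.
  x = 0: [0↦2, 1↦3, 2↦8, 3↦6, 4↦8, 5↦3, 6↦2, 7↦5, 8↦1, 9↦1, 10↦5]  zeros at y ∈ ∅
  x = 1: [0↦2, 1↦2, 2↦6, 3↦3, 4↦4, 5↦9, 6↦7, 7↦9, 8↦4, 9↦3, 10↦6]  zeros at y ∈ ∅
  x = 2: [0↦0, 1↦10, 2↦2, 3↦9, 4↦9, 5↦2, 6↦10, 7↦0, 8↦5, 9↦3, 10↦5]  zeros at y ∈ {0, 7}
  x = 3: [0↦7, 1↦5, 2↦7, 3↦2, 4↦1, 5↦4, 6↦0, 7↦0, 8↦4, 9↦1, 10↦2]  zeros at y ∈ {6, 7}
  x = 4: [0↦1, 1↦9, 2↦10, 3↦4, 4↦2, 5↦4, 6↦10, 7↦9, 8↦1, 9↦8, 10↦8]  zeros at y ∈ ∅
  x = 5: [0↦4, 1↦0, 2↦0, 3↦4, 4↦1, 5↦2, 6↦7, 7↦5, 8↦7, 9↦2, 10↦1]  zeros at y ∈ {1, 2}
  x = 6: [0↦5, 1↦0, 2↦10, 3↦2, 4↦9, 5↦9, 6↦2, 7↦10, 8↦0, 9↦5, 10↦3]  zeros at y ∈ {1, 8}
  x = 7: [0↦4, 1↦9, 2↦7, 3↦9, 4↦4, 5↦3, 6↦6, 7↦2, 8↦2, 9↦6, 10↦3]  zeros at y ∈ ∅
  x = 8: [0↦1, 1↦5, 2↦2, 3↦3, 4↦8, 5↦6, 6↦8, 7↦3, 8↦2, 9↦5, 10↦1]  zeros at y ∈ ∅
  x = 9: [0↦7, 1↦10, 2↦6, 3↦6, 4↦10, 5↦7, 6↦8, 7↦2, 8↦0, 9↦2, 10↦8]  zeros at y ∈ {8}
  x = 10: [0↦0, 1↦2, 2↦8, 3↦7, 4↦10, 5↦6, 6↦6, 7↦10, 8↦7, 9↦8, 10↦2]  zeros at y ∈ {0}
Collecting zeros: affine points = {(2, 0), (2, 7), (3, 6), (3, 7), (5, 1), (5, 2), (6, 1), (6, 8), (9, 8), (10, 0)}.
Total count |C(F_11)_aff| = 10.


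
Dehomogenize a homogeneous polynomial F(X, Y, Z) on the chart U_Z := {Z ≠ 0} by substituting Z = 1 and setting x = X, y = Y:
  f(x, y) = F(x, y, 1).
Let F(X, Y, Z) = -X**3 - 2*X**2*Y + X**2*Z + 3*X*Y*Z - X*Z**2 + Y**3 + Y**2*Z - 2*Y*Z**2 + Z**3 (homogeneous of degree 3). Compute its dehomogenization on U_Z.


f(x, y) = -x**3 - 2*x**2*y + x**2 + 3*x*y - x + y**3 + y**2 - 2*y + 1

On U_Z we set Z = 1. Each monomial c·X^i·Y^j·Z^k in F becomes c·x^i·y^j·1^k = c·x^i·y^j.
Substituting Z = 1: F(X, Y, 1) = -x**3 - 2*x**2*y + x**2 + 3*x*y - x + y**3 + y**2 - 2*y + 1.
Note: deg(f) ≤ deg(F) = 3; strict inequality happens when F is divisible by Z (lost terms).


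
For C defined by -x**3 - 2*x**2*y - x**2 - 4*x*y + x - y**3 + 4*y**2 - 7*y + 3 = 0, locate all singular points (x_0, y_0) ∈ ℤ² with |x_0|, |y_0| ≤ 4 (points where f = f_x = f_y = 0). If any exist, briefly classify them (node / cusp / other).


Singular points: {(-1, 1)}; classification: cusp.

Compute partial derivatives:
  f_x = -3*x**2 - 4*x*y - 2*x - 4*y + 1.
  f_y = -2*x**2 - 4*x - 3*y**2 + 8*y - 7.
Scan x_0 ∈ {−4, ..., 4}. For each x_0, f_y(x_0, y) is a polynomial in y; find its integer roots y ∈ {−4, ..., 4}, then test f_x and f at those candidates.
  x = -4: f_y(-4, y) = -3*y**2 + 8*y - 23; no integer root y with |y| ≤ 4.
  x = -3: f_y(-3, y) = -3*y**2 + 8*y - 13; no integer root y with |y| ≤ 4.
  x = -2: f_y(-2, y) = -3*y**2 + 8*y - 7; no integer root y with |y| ≤ 4.
  x = -1: f_y(-1, y) = -3*y**2 + 8*y - 5; vanishes at y ∈ {1}. (-1, 1): f_x = 0, f = 0 — SINGULAR.
  x = 0: f_y(0, y) = -3*y**2 + 8*y - 7; no integer root y with |y| ≤ 4.
  x = 1: f_y(1, y) = -3*y**2 + 8*y - 13; no integer root y with |y| ≤ 4.
  x = 2: f_y(2, y) = -3*y**2 + 8*y - 23; no integer root y with |y| ≤ 4.
  x = 3: f_y(3, y) = -3*y**2 + 8*y - 37; no integer root y with |y| ≤ 4.
  x = 4: f_y(4, y) = -3*y**2 + 8*y - 55; no integer root y with |y| ≤ 4.
Only singular point on the grid: (-1, 1).
Classify: substitute x = -1 + u, y = 1 + v and expand: f = -u**3 - 2*u**2*v - v**3 + v**2.
No constant or linear terms (consistent with a singular point). Quadratic part: v**2. Cubic part: -u**3 - 2*u**2*v - v**3.
The quadratic part v**2 is a perfect square, so there is a single (double) tangent line v = 0, i.e. y = 1. Restricting the cubic part to that line (v = 0) leaves -u**3 ≠ 0, so f is not divisible by v and the branch is v² ≈ u**3 to lowest order — this is a cusp.
Classification: cusp.


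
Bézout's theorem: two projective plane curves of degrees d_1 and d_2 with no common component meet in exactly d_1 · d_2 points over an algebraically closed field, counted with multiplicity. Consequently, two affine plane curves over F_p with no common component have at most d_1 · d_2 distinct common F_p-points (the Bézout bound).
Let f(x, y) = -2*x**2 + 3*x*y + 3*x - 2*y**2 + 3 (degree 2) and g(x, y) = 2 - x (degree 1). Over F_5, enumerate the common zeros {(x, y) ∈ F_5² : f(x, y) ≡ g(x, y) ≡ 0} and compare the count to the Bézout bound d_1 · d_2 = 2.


Common zeros: {(2, 1), (2, 2)}; count = 2; Bézout bound = 2.

deg(f) = 2, deg(g) = 1, so Bézout bound = 2.
Scan x ∈ F_5. For each x, list the y ∈ F_5 with f(x, y) ≡ 0 and those with g(x, y) ≡ 0 (mod 5); the common zeros in that column are the intersection.
  x = 0: f ≡ 0 at y ∈ {2, 3}; g ≡ 0 at y ∈ ∅; common: ∅.
  x = 1: f ≡ 0 at y ∈ {1, 3}; g ≡ 0 at y ∈ ∅; common: ∅.
  x = 2: f ≡ 0 at y ∈ {1, 2}; g ≡ 0 at y ∈ {0, 1, 2, 3, 4}; common: {1, 2}.
  x = 3: f ≡ 0 at y ∈ ∅; g ≡ 0 at y ∈ ∅; common: ∅.
  x = 4: f ≡ 0 at y ∈ ∅; g ≡ 0 at y ∈ ∅; common: ∅.
Collecting: common zeros = {(2, 1), (2, 2)}, so the count is 2.
Comparison with the Bézout bound: 2 ≤ 2 = deg(f)·deg(g), as expected for curves with no common component (the bound is attained).


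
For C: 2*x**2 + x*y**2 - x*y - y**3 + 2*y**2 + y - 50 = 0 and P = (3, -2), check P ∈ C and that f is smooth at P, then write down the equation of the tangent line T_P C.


Tangent line at P: 18*x - 34*y - 122 = 0.

Step 1: f(3, -2) = 0, so P lies on C.
Step 2: partial derivatives
  f_x(x, y) = 4*x + y**2 - y, f_y(x, y) = 2*x*y - x - 3*y**2 + 4*y + 1.
  f_x(P) = 18, f_y(P) = -34 (gradient nonzero, so P is smooth).
Step 3: tangent line at P: 18·(x − 3) + -34·(y − -2) = 0.
Expanding: 18*x - 34*y - 122 = 0.


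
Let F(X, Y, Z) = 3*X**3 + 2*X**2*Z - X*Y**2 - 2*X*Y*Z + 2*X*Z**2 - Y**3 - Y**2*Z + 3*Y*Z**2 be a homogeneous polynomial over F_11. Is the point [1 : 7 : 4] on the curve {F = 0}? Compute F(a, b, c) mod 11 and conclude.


F(1,7,4) ≡ 10 (mod 11); P is NOT on the curve.

Evaluate F(1, 7, 4) term-by-term (mod 11).
  3*X**3 ↦ 3·1·1·1 = 3
  2*X**2*Z ↦ 2·1·1·4 = 8
  -X*Y**2 ↦ -1·1·49·1 = -49
  -2*X*Y*Z ↦ -2·1·7·4 = -56
  2*X*Z**2 ↦ 2·1·1·16 = 32
  -Y**3 ↦ -1·1·343·1 = -343
  -Y**2*Z ↦ -1·1·49·4 = -196
  3*Y*Z**2 ↦ 3·1·7·16 = 336
Sum: F(1, 7, 4) = (3) + (8) + (-49) + (-56) + (32) + (-343) + (-196) + (336) = -265.
Reducing mod 11: -265 ≡ 10 (mod 11).
Since F(a, b, c) ≡ 10 ≠ 0 (mod 11), P does NOT lie on the curve.


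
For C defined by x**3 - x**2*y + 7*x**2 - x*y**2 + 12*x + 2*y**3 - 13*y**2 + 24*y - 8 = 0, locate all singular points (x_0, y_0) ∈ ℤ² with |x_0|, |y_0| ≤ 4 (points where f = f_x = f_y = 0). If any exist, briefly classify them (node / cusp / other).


Singular points: {(-2, 2)}; classification: node.

Compute partial derivatives:
  f_x = 3*x**2 - 2*x*y + 14*x - y**2 + 12.
  f_y = -x**2 - 2*x*y + 6*y**2 - 26*y + 24.
Scan x_0 ∈ {−4, ..., 4}. For each x_0, f_y(x_0, y) is a polynomial in y; find its integer roots y ∈ {−4, ..., 4}, then test f_x and f at those candidates.
  x = -4: f_y(-4, y) = 6*y**2 - 18*y + 8; no integer root y with |y| ≤ 4.
  x = -3: f_y(-3, y) = 6*y**2 - 20*y + 15; no integer root y with |y| ≤ 4.
  x = -2: f_y(-2, y) = 6*y**2 - 22*y + 20; vanishes at y ∈ {2}. (-2, 2): f_x = 0, f = 0 — SINGULAR.
  x = -1: f_y(-1, y) = 6*y**2 - 24*y + 23; no integer root y with |y| ≤ 4.
  x = 0: f_y(0, y) = 6*y**2 - 26*y + 24; vanishes at y ∈ {3}. (0, 3): f_x = 3 ≠ 0.
  x = 1: f_y(1, y) = 6*y**2 - 28*y + 23; no integer root y with |y| ≤ 4.
  x = 2: f_y(2, y) = 6*y**2 - 30*y + 20; no integer root y with |y| ≤ 4.
  x = 3: f_y(3, y) = 6*y**2 - 32*y + 15; no integer root y with |y| ≤ 4.
  x = 4: f_y(4, y) = 6*y**2 - 34*y + 8; no integer root y with |y| ≤ 4.
Only singular point on the grid: (-2, 2).
Classify: substitute x = -2 + u, y = 2 + v and expand: f = u**3 - u**2*v - u**2 - u*v**2 + 2*v**3 + v**2.
No constant or linear terms (consistent with a singular point). Quadratic part: -u**2 + v**2. Cubic part: u**3 - u**2*v - u*v**2 + 2*v**3.
The quadratic part v**2 - u**2 = (v − u)(v + u) splits into two distinct linear factors, so there are two distinct tangent lines y − 2 = ±(x − -2) — this is a node (ordinary double point).
Classification: node.


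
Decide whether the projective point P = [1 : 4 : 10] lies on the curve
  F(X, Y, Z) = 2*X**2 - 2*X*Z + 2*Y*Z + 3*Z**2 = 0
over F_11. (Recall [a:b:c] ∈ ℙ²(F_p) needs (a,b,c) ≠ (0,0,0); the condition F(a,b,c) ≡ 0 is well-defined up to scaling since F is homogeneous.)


F(1,4,10) ≡ 10 (mod 11); P is NOT on the curve.

Evaluate F(1, 4, 10) term-by-term (mod 11).
  2*X**2 ↦ 2·1·1·1 = 2
  -2*X*Z ↦ -2·1·1·10 = -20
  2*Y*Z ↦ 2·1·4·10 = 80
  3*Z**2 ↦ 3·1·1·100 = 300
Sum: F(1, 4, 10) = (2) + (-20) + (80) + (300) = 362.
Reducing mod 11: 362 ≡ 10 (mod 11).
Since F(a, b, c) ≡ 10 ≠ 0 (mod 11), P does NOT lie on the curve.


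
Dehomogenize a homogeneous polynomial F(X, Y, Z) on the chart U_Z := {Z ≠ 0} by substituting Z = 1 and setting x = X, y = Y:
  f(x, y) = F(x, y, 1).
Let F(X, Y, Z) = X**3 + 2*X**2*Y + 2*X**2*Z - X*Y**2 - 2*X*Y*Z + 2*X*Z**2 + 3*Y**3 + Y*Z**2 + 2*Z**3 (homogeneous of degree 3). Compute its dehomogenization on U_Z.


f(x, y) = x**3 + 2*x**2*y + 2*x**2 - x*y**2 - 2*x*y + 2*x + 3*y**3 + y + 2

On U_Z we set Z = 1. Each monomial c·X^i·Y^j·Z^k in F becomes c·x^i·y^j·1^k = c·x^i·y^j.
Substituting Z = 1: F(X, Y, 1) = x**3 + 2*x**2*y + 2*x**2 - x*y**2 - 2*x*y + 2*x + 3*y**3 + y + 2.
Note: deg(f) ≤ deg(F) = 3; strict inequality happens when F is divisible by Z (lost terms).


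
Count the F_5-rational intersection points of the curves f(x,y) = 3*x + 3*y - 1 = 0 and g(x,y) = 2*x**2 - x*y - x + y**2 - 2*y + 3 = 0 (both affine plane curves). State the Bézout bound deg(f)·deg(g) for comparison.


Common zeros: ∅; count = 0; Bézout bound = 2.

deg(f) = 1, deg(g) = 2, so Bézout bound = 2.
Scan x ∈ F_5. For each x, list the y ∈ F_5 with f(x, y) ≡ 0 and those with g(x, y) ≡ 0 (mod 5); the common zeros in that column are the intersection.
  x = 0: f ≡ 0 at y ∈ {2}; g ≡ 0 at y ∈ ∅; common: ∅.
  x = 1: f ≡ 0 at y ∈ {1}; g ≡ 0 at y ∈ ∅; common: ∅.
  x = 2: f ≡ 0 at y ∈ {0}; g ≡ 0 at y ∈ {2}; common: ∅.
  x = 3: f ≡ 0 at y ∈ {4}; g ≡ 0 at y ∈ ∅; common: ∅.
  x = 4: f ≡ 0 at y ∈ {3}; g ≡ 0 at y ∈ ∅; common: ∅.
Collecting: common zeros = ∅, so the count is 0.
Comparison with the Bézout bound: 0 ≤ 2 = deg(f)·deg(g), as expected for curves with no common component (the affine F_5-count falls short of the bound because intersections may lie at infinity, over extension fields, or carry multiplicity).


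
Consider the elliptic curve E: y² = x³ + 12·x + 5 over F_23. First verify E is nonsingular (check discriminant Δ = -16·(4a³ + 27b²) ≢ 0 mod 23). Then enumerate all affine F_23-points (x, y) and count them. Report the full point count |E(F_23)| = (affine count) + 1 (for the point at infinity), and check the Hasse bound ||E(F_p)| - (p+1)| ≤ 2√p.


Affine points = {(1, 8), (1, 15), (4, 5), (4, 18), (5, 11), (5, 12), (7, 8), (7, 15), (13, 9), (13, 14), (15, 8), (15, 15), (17, 4), (17, 19), (18, 2), (18, 21), (19, 10), (19, 13)}; affine count = 18; |E(F_23)| = 19.

Discriminant check: Δ ∝ 4a³ + 27b² = 4·12³ + 27·5² = 4·1728 + 27·25 ≡ 20 (mod 23). Nonzero ⇒ E is nonsingular.
For each x ∈ F_23, compute rhs = x³ + 12·x + 5 mod 23, then count y ∈ F_23 with y² ≡ rhs.
  x = 0: rhs = 5, matching y values: none (0 points).
  x = 1: rhs = 18, matching y values: 8, 15 (2 points).
  x = 2: rhs = 14, matching y values: none (0 points).
  x = 3: rhs = 22, matching y values: none (0 points).
  x = 4: rhs = 2, matching y values: 5, 18 (2 points).
  x = 5: rhs = 6, matching y values: 11, 12 (2 points).
  x = 6: rhs = 17, matching y values: none (0 points).
  x = 7: rhs = 18, matching y values: 8, 15 (2 points).
  x = 8: rhs = 15, matching y values: none (0 points).
  x = 9: rhs = 14, matching y values: none (0 points).
  x = 10: rhs = 21, matching y values: none (0 points).
  x = 11: rhs = 19, matching y values: none (0 points).
  x = 12: rhs = 14, matching y values: none (0 points).
  x = 13: rhs = 12, matching y values: 9, 14 (2 points).
  x = 14: rhs = 19, matching y values: none (0 points).
  x = 15: rhs = 18, matching y values: 8, 15 (2 points).
  x = 16: rhs = 15, matching y values: none (0 points).
  x = 17: rhs = 16, matching y values: 4, 19 (2 points).
  x = 18: rhs = 4, matching y values: 2, 21 (2 points).
  x = 19: rhs = 8, matching y values: 10, 13 (2 points).
  x = 20: rhs = 11, matching y values: none (0 points).
  x = 21: rhs = 19, matching y values: none (0 points).
  x = 22: rhs = 15, matching y values: none (0 points).
Total affine count: 18.
Full point count |E(F_23)| = 18 + 1 = 19.
Hasse bound: |19 − (23+1)| = |-5| = 5 ≤ 2√23 ≈ 9.5917 ✓.


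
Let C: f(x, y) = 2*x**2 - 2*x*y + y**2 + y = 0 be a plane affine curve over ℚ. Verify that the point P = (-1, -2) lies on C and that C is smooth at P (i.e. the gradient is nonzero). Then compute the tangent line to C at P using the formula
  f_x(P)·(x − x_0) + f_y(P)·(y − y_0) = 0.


Tangent line at P: -y - 2 = 0.

Step 1: f(-1, -2) = 0, so P lies on C.
Step 2: partial derivatives
  f_x(x, y) = 4*x - 2*y, f_y(x, y) = -2*x + 2*y + 1.
  f_x(P) = 0, f_y(P) = -1 (gradient nonzero, so P is smooth).
Step 3: tangent line at P: 0·(x − -1) + -1·(y − -2) = 0.
Expanding: -y - 2 = 0.


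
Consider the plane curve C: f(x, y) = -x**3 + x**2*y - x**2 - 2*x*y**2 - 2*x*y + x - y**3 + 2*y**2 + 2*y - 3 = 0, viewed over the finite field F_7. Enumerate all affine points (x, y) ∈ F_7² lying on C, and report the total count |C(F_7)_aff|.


Affine F_7-points: {(0, 1), (1, 3), (2, 1), (3, 3), (4, 2), (5, 1), (5, 2), (5, 3), (6, 2)}; count = 9.

For each of the 49 pairs (x, y) ∈ F_7², evaluate f(x, y) mod 7. Record the zeros.
  x = 0: [0↦4, 1↦0, 2↦1, 3↦1, 4↦1, 5↦2, 6↦5]  zeros at y ∈ {1}
  x = 1: [0↦3, 1↦3, 2↦4, 3↦0, 4↦6, 5↦2, 6↦3]  zeros at y ∈ {3}
  x = 2: [0↦1, 1↦0, 2↦3, 3↦4, 4↦4, 5↦4, 6↦5]  zeros at y ∈ {1}
  x = 3: [0↦6, 1↦6, 2↦6, 3↦0, 4↦3, 5↦2, 6↦5]  zeros at y ∈ {3}
  x = 4: [0↦5, 1↦1, 2↦0, 3↦3, 4↦4, 5↦4, 6↦4]  zeros at y ∈ {2}
  x = 5: [0↦6, 1↦0, 2↦0, 3↦0, 4↦1, 5↦4, 6↦3]  zeros at y ∈ {1, 2, 3}
  x = 6: [0↦3, 1↦4, 2↦0, 3↦6, 4↦2, 5↦3, 6↦3]  zeros at y ∈ {2}
Collecting zeros: affine points = {(0, 1), (1, 3), (2, 1), (3, 3), (4, 2), (5, 1), (5, 2), (5, 3), (6, 2)}.
Total count |C(F_7)_aff| = 9.


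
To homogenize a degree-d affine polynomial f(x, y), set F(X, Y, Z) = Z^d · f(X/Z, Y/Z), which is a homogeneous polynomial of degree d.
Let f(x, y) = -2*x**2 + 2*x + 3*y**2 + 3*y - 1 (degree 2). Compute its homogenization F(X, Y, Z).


F(X, Y, Z) = -2*X**2 + 2*X*Z + 3*Y**2 + 3*Y*Z - Z**2

deg(f) = 2.
Substitute x = X/Z, y = Y/Z into f, then multiply by Z^2.
  monomial -2·x^2·y^0 ↦ -2·X^2·Y^0·Z^0.
  monomial 2·x^1·y^0 ↦ 2·X^1·Y^0·Z^1.
  monomial 3·x^0·y^2 ↦ 3·X^0·Y^2·Z^0.
  monomial 3·x^0·y^1 ↦ 3·X^0·Y^1·Z^1.
  monomial -1·x^0·y^0 ↦ -1·X^0·Y^0·Z^2.
Collecting: F(X, Y, Z) = -2*X**2 + 2*X*Z + 3*Y**2 + 3*Y*Z - Z**2.


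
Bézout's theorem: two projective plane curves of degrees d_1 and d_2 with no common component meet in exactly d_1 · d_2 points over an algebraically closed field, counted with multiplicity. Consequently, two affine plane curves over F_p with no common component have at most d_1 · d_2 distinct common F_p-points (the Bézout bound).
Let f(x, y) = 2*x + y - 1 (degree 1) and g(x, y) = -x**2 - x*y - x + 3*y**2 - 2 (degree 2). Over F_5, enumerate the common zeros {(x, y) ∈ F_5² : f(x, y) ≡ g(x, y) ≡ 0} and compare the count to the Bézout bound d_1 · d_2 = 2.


Common zeros: {(1, 4), (2, 2)}; count = 2; Bézout bound = 2.

deg(f) = 1, deg(g) = 2, so Bézout bound = 2.
Scan x ∈ F_5. For each x, list the y ∈ F_5 with f(x, y) ≡ 0 and those with g(x, y) ≡ 0 (mod 5); the common zeros in that column are the intersection.
  x = 0: f ≡ 0 at y ∈ {1}; g ≡ 0 at y ∈ {2, 3}; common: ∅.
  x = 1: f ≡ 0 at y ∈ {4}; g ≡ 0 at y ∈ {3, 4}; common: {4}.
  x = 2: f ≡ 0 at y ∈ {2}; g ≡ 0 at y ∈ {2}; common: {2}.
  x = 3: f ≡ 0 at y ∈ {0}; g ≡ 0 at y ∈ ∅; common: ∅.
  x = 4: f ≡ 0 at y ∈ {3}; g ≡ 0 at y ∈ {4}; common: ∅.
Collecting: common zeros = {(1, 4), (2, 2)}, so the count is 2.
Comparison with the Bézout bound: 2 ≤ 2 = deg(f)·deg(g), as expected for curves with no common component (the bound is attained).


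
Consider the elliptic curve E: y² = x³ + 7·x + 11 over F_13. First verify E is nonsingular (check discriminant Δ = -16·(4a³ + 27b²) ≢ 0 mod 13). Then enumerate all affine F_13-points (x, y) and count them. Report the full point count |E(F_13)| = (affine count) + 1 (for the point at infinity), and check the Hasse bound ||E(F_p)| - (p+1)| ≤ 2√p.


Affine points = {(4, 5), (4, 8), (6, 3), (6, 10), (7, 0), (9, 6), (9, 7), (12, 4), (12, 9)}; affine count = 9; |E(F_13)| = 10.

Discriminant check: Δ ∝ 4a³ + 27b² = 4·7³ + 27·11² = 4·343 + 27·121 ≡ 11 (mod 13). Nonzero ⇒ E is nonsingular.
For each x ∈ F_13, compute rhs = x³ + 7·x + 11 mod 13, then count y ∈ F_13 with y² ≡ rhs.
  x = 0: rhs = 11, matching y values: none (0 points).
  x = 1: rhs = 6, matching y values: none (0 points).
  x = 2: rhs = 7, matching y values: none (0 points).
  x = 3: rhs = 7, matching y values: none (0 points).
  x = 4: rhs = 12, matching y values: 5, 8 (2 points).
  x = 5: rhs = 2, matching y values: none (0 points).
  x = 6: rhs = 9, matching y values: 3, 10 (2 points).
  x = 7: rhs = 0, matching y values: 0 (1 points).
  x = 8: rhs = 7, matching y values: none (0 points).
  x = 9: rhs = 10, matching y values: 6, 7 (2 points).
  x = 10: rhs = 2, matching y values: none (0 points).
  x = 11: rhs = 2, matching y values: none (0 points).
  x = 12: rhs = 3, matching y values: 4, 9 (2 points).
Total affine count: 9.
Full point count |E(F_13)| = 9 + 1 = 10.
Hasse bound: |10 − (13+1)| = |-4| = 4 ≤ 2√13 ≈ 7.2111 ✓.


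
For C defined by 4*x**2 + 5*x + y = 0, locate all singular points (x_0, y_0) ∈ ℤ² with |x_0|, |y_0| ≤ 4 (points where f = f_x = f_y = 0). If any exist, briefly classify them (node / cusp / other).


No singular points in the scanned grid; C is smooth there.

Compute partial derivatives:
  f_x = 8*x + 5.
  f_y = 1.
f_y = 1 is a nonzero constant, so f_y never vanishes: no point (x, y) can satisfy f = f_x = f_y = 0. In particular no (x, y) ∈ {−4, ..., 4}² is singular; the curve is smooth.


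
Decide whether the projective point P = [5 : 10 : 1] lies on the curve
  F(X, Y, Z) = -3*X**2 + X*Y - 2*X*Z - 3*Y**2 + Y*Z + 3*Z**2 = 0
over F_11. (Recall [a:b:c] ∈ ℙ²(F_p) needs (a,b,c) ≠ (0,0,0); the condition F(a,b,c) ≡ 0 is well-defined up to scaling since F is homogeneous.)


F(5,10,1) ≡ 8 (mod 11); P is NOT on the curve.

Evaluate F(5, 10, 1) term-by-term (mod 11).
  -3*X**2 ↦ -3·25·1·1 = -75
  X*Y ↦ 1·5·10·1 = 50
  -2*X*Z ↦ -2·5·1·1 = -10
  -3*Y**2 ↦ -3·1·100·1 = -300
  Y*Z ↦ 1·1·10·1 = 10
  3*Z**2 ↦ 3·1·1·1 = 3
Sum: F(5, 10, 1) = (-75) + (50) + (-10) + (-300) + (10) + (3) = -322.
Reducing mod 11: -322 ≡ 8 (mod 11).
Since F(a, b, c) ≡ 8 ≠ 0 (mod 11), P does NOT lie on the curve.


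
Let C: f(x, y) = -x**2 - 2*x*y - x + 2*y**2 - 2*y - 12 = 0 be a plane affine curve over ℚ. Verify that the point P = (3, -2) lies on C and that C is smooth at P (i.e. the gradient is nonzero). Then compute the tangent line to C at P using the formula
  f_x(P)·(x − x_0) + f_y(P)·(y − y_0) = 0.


Tangent line at P: -3*x - 16*y - 23 = 0.

Step 1: f(3, -2) = 0, so P lies on C.
Step 2: partial derivatives
  f_x(x, y) = -2*x - 2*y - 1, f_y(x, y) = -2*x + 4*y - 2.
  f_x(P) = -3, f_y(P) = -16 (gradient nonzero, so P is smooth).
Step 3: tangent line at P: -3·(x − 3) + -16·(y − -2) = 0.
Expanding: -3*x - 16*y - 23 = 0.


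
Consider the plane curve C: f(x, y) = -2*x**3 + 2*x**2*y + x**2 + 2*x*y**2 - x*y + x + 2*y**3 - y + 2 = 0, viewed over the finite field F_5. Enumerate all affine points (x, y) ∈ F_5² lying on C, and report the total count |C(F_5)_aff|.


Affine F_5-points: {(3, 0), (3, 3), (3, 4)}; count = 3.

For each of the 25 pairs (x, y) ∈ F_5², evaluate f(x, y) mod 5. Record the zeros.
  x = 0: [0↦2, 1↦3, 2↦1, 3↦3, 4↦1]  zeros at y ∈ ∅
  x = 1: [0↦2, 1↦1, 2↦1, 3↦4, 4↦2]  zeros at y ∈ ∅
  x = 2: [0↦2, 1↦3, 2↦4, 3↦2, 4↦4]  zeros at y ∈ ∅
  x = 3: [0↦0, 1↦2, 2↦3, 3↦0, 4↦0]  zeros at y ∈ {0, 3, 4}
  x = 4: [0↦4, 1↦1, 2↦1, 3↦1, 4↦3]  zeros at y ∈ ∅
Collecting zeros: affine points = {(3, 0), (3, 3), (3, 4)}.
Total count |C(F_5)_aff| = 3.


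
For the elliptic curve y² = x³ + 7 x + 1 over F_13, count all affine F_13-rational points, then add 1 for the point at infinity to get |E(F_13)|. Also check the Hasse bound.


Affine points = {(0, 1), (0, 12), (1, 3), (1, 10), (2, 6), (2, 7), (3, 6), (3, 7), (6, 5), (6, 8), (7, 4), (7, 9), (8, 6), (8, 7), (9, 0)}; affine count = 15; |E(F_13)| = 16.

Discriminant check: Δ ∝ 4a³ + 27b² = 4·7³ + 27·1² = 4·343 + 27·1 ≡ 8 (mod 13). Nonzero ⇒ E is nonsingular.
For each x ∈ F_13, compute rhs = x³ + 7·x + 1 mod 13, then count y ∈ F_13 with y² ≡ rhs.
  x = 0: rhs = 1, matching y values: 1, 12 (2 points).
  x = 1: rhs = 9, matching y values: 3, 10 (2 points).
  x = 2: rhs = 10, matching y values: 6, 7 (2 points).
  x = 3: rhs = 10, matching y values: 6, 7 (2 points).
  x = 4: rhs = 2, matching y values: none (0 points).
  x = 5: rhs = 5, matching y values: none (0 points).
  x = 6: rhs = 12, matching y values: 5, 8 (2 points).
  x = 7: rhs = 3, matching y values: 4, 9 (2 points).
  x = 8: rhs = 10, matching y values: 6, 7 (2 points).
  x = 9: rhs = 0, matching y values: 0 (1 points).
  x = 10: rhs = 5, matching y values: none (0 points).
  x = 11: rhs = 5, matching y values: none (0 points).
  x = 12: rhs = 6, matching y values: none (0 points).
Total affine count: 15.
Full point count |E(F_13)| = 15 + 1 = 16.
Hasse bound: |16 − (13+1)| = |2| = 2 ≤ 2√13 ≈ 7.2111 ✓.
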